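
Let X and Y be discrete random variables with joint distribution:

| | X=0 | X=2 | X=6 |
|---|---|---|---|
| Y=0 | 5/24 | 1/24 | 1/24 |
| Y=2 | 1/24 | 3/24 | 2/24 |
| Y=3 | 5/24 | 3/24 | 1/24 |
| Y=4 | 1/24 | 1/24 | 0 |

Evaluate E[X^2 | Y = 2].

P(Y = 2) = 1/4.
Σ X^2·P over the event = 0·(1/24) + 4·(3/24) + 36·(2/24) = 7/2.
E[X^2 | Y = 2] = (7/2) / (1/4) = 14.

14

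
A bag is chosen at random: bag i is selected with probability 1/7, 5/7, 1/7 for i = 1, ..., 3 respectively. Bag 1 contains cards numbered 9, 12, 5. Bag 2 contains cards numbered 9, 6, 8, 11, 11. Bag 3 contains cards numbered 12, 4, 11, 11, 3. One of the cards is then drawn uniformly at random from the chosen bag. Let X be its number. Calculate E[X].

928/105

E[X | bag 1] = (9+12+5)/3 = 26/3.
E[X | bag 2] = (9+6+8+11+11)/5 = 9.
E[X | bag 3] = (12+4+11+11+3)/5 = 41/5.
By the law of total expectation,
E[X] = (1/7)·(26/3) + (5/7)·(9) + (1/7)·(41/5) = 928/105.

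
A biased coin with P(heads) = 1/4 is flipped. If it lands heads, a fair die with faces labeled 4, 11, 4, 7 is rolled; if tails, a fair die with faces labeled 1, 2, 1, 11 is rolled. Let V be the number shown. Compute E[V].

E[V | heads] = (4+11+4+7)/4 = 13/2.
E[V | tails] = (1+2+1+11)/4 = 15/4.
By the law of total expectation,
E[V] = (1/4)·(13/2) + (3/4)·(15/4) = 71/16.

71/16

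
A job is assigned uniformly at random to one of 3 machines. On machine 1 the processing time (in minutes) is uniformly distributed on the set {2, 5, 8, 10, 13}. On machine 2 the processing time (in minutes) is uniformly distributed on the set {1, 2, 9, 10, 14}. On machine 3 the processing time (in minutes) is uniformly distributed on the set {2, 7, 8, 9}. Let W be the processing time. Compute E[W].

71/10

E[W | machine 1] = (2+5+8+10+13)/5 = 38/5.
E[W | machine 2] = (1+2+9+10+14)/5 = 36/5.
E[W | machine 3] = (2+7+8+9)/4 = 13/2.
E[W] = (1/3)·(38/5) + (1/3)·(36/5) + (1/3)·(13/2) = 71/10.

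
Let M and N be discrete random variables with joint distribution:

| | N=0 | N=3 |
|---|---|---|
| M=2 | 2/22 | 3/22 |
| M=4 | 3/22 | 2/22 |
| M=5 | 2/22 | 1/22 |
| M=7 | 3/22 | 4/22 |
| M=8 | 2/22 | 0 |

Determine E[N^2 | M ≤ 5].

54/13

P(M ≤ 5) = 13/22.
Σ N^2·P over the event = 0·(2/22) + 9·(3/22) + 0·(3/22) + 9·(2/22) + 0·(2/22) + 9·(1/22) = 27/11.
E[N^2 | M ≤ 5] = (27/11) / (13/22) = 54/13.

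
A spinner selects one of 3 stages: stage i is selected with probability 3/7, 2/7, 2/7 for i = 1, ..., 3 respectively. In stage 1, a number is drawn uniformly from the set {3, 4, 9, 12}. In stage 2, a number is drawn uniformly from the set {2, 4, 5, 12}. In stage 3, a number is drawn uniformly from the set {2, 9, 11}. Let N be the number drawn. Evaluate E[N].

E[N | stage 1] = (3+4+9+12)/4 = 7.
E[N | stage 2] = (2+4+5+12)/4 = 23/4.
E[N | stage 3] = (2+9+11)/3 = 22/3.
E[N] = (3/7)·(7) + (2/7)·(23/4) + (2/7)·(22/3) = 283/42.

283/42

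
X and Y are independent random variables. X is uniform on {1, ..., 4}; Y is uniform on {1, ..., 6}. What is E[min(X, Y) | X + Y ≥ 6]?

P(X + Y ≥ 6) = 7/12.
Summing min(X,Y)·P(x,y) over outcomes with X + Y ≥ 6 gives 37/24.
E[min(X, Y) | X + Y ≥ 6] = (37/24) / (7/12) = 37/14.

37/14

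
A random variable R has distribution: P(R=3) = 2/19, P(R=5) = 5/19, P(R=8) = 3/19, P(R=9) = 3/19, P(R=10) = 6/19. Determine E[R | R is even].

P(R is even) = 9/19.
Σ over the event: 8·3/19 + 10·6/19 = 84/19.
E[R | R is even] = (84/19) / (9/19) = 28/3.

28/3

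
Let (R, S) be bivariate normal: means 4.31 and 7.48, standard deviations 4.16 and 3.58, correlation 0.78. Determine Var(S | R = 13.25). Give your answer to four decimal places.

For a bivariate normal, Var(S | R=x) = σ_S²(1 − ρ²).
Var(S | R=13.25) = (3.58)²·(1 − (0.78)²) = 12.8164·0.3916 = 5.0189.

5.0189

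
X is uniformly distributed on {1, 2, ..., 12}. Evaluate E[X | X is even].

Given X is even, X is equally likely to be any of {2, 4, 6, 8, 10, 12}.
E[X | X is even] = (2 + 4 + 6 + 8 + 10 + 12) / 6 = 7.

7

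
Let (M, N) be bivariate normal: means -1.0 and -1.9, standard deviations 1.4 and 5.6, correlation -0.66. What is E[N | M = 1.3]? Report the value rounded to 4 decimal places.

E[N | M=x] = μ_N + ρ(σ_N/σ_M)(x − μ_M) for jointly normal variables.
E[N | M=1.3] = -1.9 + (-0.66)·(5.6/1.4)·(1.3 − (-1.0)) = -1.9 + (-2.64)·(2.3) = -7.9720.

-7.9720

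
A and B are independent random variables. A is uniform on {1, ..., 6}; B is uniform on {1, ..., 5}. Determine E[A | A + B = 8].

9/2

Outcomes with A + B = 8: (3,5), (4,4), (5,3), (6,2), each with probability 1/30.
E[A | A + B = 8] = (3 + 4 + 5 + 6) / 4 = 9/2.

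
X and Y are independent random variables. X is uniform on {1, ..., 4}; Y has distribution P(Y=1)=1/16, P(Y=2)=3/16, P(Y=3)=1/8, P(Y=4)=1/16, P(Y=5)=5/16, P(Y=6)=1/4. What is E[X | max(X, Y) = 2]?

11/7

P(max(X, Y) = 2) = 7/64.
Summing X·P(x,y) over outcomes with max(X, Y) = 2 gives 11/64.
E[X | max(X, Y) = 2] = (11/64) / (7/64) = 11/7.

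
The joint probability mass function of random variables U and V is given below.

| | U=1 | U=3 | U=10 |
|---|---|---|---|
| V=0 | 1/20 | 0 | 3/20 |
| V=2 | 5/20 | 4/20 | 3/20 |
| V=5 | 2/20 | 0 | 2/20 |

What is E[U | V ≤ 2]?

P(V ≤ 2) = 4/5.
Σ U·P over the event = 1·(1/20) + 1·(5/20) + 3·(4/20) + 10·(3/20) + 10·(3/20) = 39/10.
E[U | V ≤ 2] = (39/10) / (4/5) = 39/8.

39/8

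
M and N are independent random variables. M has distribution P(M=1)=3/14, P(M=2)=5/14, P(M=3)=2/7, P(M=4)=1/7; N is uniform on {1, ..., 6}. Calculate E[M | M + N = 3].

P(M + N = 3) = 2/21.
Summing M·P(x,y) over outcomes with M + N = 3 gives 13/84.
E[M | M + N = 3] = (13/84) / (2/21) = 13/8.

13/8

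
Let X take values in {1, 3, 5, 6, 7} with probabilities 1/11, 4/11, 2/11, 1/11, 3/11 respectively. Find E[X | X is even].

P(X is even) = 1/11.
Σ over the event: 6·1/11 = 6/11.
E[X | X is even] = (6/11) / (1/11) = 6.

6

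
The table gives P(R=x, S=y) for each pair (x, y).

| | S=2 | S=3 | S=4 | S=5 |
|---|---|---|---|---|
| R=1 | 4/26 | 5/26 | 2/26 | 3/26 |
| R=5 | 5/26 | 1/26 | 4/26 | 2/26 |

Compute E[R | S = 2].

P(S = 2) = 9/26.
Σ R·P over the event = 1·(4/26) + 5·(5/26) = 29/26.
E[R | S = 2] = (29/26) / (9/26) = 29/9.

29/9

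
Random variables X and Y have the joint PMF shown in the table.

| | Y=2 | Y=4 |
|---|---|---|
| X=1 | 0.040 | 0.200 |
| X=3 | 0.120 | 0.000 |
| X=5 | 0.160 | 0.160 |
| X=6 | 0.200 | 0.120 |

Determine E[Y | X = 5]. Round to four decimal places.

3.0000

P(X = 5) = 0.320.
Σ Y·P over the event = 2·(0.160) + 4·(0.160) = 0.960.
E[Y | X = 5] = (0.960) / (0.320) = 3.0000.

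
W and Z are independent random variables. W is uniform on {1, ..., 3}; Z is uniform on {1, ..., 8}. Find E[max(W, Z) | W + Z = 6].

P(W + Z = 6) = 1/8.
Summing max(W,Z)·P(x,y) over outcomes with W + Z = 6 gives 1/2.
E[max(W, Z) | W + Z = 6] = (1/2) / (1/8) = 4.

4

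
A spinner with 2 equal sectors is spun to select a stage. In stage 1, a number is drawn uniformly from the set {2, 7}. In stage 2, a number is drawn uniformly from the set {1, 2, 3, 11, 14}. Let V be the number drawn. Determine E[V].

107/20

E[V | stage 1] = (2+7)/2 = 9/2.
E[V | stage 2] = (1+2+3+11+14)/5 = 31/5.
By the law of total expectation,
E[V] = (1/2)·(9/2) + (1/2)·(31/5) = 107/20.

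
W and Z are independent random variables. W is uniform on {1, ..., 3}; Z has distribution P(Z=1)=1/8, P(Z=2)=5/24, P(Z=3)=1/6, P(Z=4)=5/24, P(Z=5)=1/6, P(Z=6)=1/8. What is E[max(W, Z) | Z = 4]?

P(Z = 4) = 5/24.
Summing max(W,Z)·P(x,y) over outcomes with Z = 4 gives 5/6.
E[max(W, Z) | Z = 4] = (5/6) / (5/24) = 4.

4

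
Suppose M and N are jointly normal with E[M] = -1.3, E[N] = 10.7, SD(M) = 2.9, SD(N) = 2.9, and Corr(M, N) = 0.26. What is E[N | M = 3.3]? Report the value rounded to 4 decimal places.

The regression of N on M has slope ρ·σ_N/σ_M and passes through (μ_M, μ_N).
E[N | M=3.3] = 10.7 + (0.26)·(2.9/2.9)·(3.3 − (-1.3)) = 10.7 + (0.26)·(4.6) = 11.8960.

11.8960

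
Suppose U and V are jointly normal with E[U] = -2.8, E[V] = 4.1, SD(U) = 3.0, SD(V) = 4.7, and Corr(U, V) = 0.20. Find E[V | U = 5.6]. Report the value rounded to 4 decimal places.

The regression of V on U has slope ρ·σ_V/σ_U and passes through (μ_U, μ_V).
E[V | U=5.6] = 4.1 + (0.20)·(4.7/3.0)·(5.6 − (-2.8)) = 4.1 + (0.31333)·(8.4) = 6.7320.

6.7320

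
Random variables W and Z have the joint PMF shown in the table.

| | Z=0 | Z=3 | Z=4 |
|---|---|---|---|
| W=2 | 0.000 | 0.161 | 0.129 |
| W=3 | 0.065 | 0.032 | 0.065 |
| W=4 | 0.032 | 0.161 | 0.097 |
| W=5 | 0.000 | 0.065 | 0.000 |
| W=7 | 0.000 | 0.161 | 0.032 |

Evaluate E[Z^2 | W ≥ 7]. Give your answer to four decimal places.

10.1606

P(W ≥ 7) = 0.193.
Σ Z^2·P over the event = 9·(0.161) + 16·(0.032) = 1.961.
E[Z^2 | W ≥ 7] = (1.961) / (0.193) = 10.1606.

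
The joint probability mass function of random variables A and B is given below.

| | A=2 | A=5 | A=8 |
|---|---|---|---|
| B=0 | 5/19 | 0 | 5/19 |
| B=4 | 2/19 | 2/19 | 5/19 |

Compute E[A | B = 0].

5

P(B = 0) = 10/19.
Summing A·P(A=x,B=y) over the conditioning event gives 50/19.
E[A | B = 0] = (50/19) / (10/19) = 5.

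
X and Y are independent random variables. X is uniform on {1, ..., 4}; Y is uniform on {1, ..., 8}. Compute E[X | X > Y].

Outcomes with X > Y: (2,1), (3,1), (3,2), (4,1), (4,2), (4,3), each with probability 1/32.
E[X | X > Y] = (2 + 3 + 3 + 4 + 4 + 4) / 6 = 10/3.

10/3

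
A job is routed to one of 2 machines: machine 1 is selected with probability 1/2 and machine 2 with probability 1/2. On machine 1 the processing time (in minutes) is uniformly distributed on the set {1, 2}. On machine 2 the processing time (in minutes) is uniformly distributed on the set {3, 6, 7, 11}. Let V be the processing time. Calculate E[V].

E[V | machine 1] = (1+2)/2 = 3/2.
E[V | machine 2] = (3+6+7+11)/4 = 27/4.
E[V] = (1/2)·(3/2) + (1/2)·(27/4) = 33/8.

33/8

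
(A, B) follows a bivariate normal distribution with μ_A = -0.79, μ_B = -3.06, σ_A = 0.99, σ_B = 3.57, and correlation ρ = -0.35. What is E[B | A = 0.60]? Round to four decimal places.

The regression of B on A has slope ρ·σ_B/σ_A and passes through (μ_A, μ_B).
E[B | A=0.60] = -3.06 + (-0.35)·(3.57/0.99)·(0.60 − (-0.79)) = -3.06 + (-1.2621)·(1.39) = -4.8143.

-4.8143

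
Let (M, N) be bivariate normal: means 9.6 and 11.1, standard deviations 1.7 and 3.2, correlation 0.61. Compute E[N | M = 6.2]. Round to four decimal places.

7.1960

For a bivariate normal, E[N | M=x] = μ_N + ρ·(σ_N/σ_M)·(x − μ_M).
E[N | M=6.2] = 11.1 + (0.61)·(3.2/1.7)·(6.2 − (9.6)) = 11.1 + (1.14824)·(-3.4) = 7.1960.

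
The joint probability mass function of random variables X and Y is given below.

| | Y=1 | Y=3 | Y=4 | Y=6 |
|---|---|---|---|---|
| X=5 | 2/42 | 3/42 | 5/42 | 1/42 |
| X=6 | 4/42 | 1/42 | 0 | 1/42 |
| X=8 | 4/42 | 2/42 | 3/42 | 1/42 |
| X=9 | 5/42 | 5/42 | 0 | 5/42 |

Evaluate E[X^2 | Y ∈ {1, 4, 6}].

P(Y ∈ {1, 4, 6}) = 31/42.
Summing X^2·P(X=x,Y=y) over the conditioning event gives 851/21.
E[X^2 | Y ∈ {1, 4, 6}] = (851/21) / (31/42) = 1702/31.

1702/31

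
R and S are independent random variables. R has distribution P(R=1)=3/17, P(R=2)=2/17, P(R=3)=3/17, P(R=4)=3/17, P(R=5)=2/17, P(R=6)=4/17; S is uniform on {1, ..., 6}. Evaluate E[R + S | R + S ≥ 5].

P(R + S ≥ 5) = 43/51.
Summing (R+S)·P(x,y) over outcomes with R + S ≥ 5 gives 338/51.
E[R + S | R + S ≥ 5] = (338/51) / (43/51) = 338/43.

338/43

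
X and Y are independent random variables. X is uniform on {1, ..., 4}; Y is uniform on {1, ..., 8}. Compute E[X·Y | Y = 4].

Outcomes with Y = 4: (1,4), (2,4), (3,4), (4,4), each with probability 1/32.
E[X·Y | Y = 4] = (4 + 8 + 12 + 16) / 4 = 10.

10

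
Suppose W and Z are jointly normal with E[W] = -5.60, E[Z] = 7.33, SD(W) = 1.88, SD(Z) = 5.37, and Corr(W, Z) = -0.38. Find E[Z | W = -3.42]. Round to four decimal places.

4.9638

For a bivariate normal, E[Z | W=x] = μ_Z + ρ·(σ_Z/σ_W)·(x − μ_W).
E[Z | W=-3.42] = 7.33 + (-0.38)·(5.37/1.88)·(-3.42 − (-5.60)) = 7.33 + (-1.0854)·(2.18) = 4.9638.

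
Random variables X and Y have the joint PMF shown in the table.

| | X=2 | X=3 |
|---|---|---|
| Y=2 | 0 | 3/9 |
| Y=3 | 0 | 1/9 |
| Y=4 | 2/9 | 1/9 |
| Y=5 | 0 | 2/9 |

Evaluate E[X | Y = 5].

P(Y = 5) = 2/9.
Σ X·P over the event = 3·(2/9) = 2/3.
E[X | Y = 5] = (2/3) / (2/9) = 3.

3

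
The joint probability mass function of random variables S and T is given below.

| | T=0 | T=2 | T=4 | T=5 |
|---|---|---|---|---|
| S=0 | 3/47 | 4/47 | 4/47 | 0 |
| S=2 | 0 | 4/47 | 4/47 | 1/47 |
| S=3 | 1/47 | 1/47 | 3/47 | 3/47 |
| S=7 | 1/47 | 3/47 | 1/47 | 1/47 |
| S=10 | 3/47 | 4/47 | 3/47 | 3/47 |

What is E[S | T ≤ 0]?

5

P(T ≤ 0) = 8/47.
Σ S·P over the event = 0·(3/47) + 3·(1/47) + 7·(1/47) + 10·(3/47) = 40/47.
E[S | T ≤ 0] = (40/47) / (8/47) = 5.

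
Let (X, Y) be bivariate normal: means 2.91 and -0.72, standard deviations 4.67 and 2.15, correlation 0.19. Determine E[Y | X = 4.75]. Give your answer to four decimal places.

-0.5590

E[Y | X=x] = μ_Y + ρ(σ_Y/σ_X)(x − μ_X) for jointly normal variables.
E[Y | X=4.75] = -0.72 + (0.19)·(2.15/4.67)·(4.75 − (2.91)) = -0.72 + (0.087473)·(1.84) = -0.5590.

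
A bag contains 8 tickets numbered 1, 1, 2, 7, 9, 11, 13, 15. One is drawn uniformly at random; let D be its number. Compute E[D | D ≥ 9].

P(D ≥ 9) = 1/2.
Σ over the event: 9·1/8 + 11·1/8 + 13·1/8 + 15·1/8 = 6.
E[D | D ≥ 9] = (6) / (1/2) = 12.

12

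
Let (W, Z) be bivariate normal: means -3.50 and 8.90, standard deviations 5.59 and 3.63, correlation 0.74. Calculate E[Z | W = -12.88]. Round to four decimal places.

4.3926

For a bivariate normal, E[Z | W=x] = μ_Z + ρ·(σ_Z/σ_W)·(x − μ_W).
E[Z | W=-12.88] = 8.90 + (0.74)·(3.63/5.59)·(-12.88 − (-3.50)) = 8.90 + (0.480537)·(-9.38) = 4.3926.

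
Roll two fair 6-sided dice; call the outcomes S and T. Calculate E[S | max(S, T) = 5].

P(max(S, T) = 5) = 1/4.
Summing S·P(x,y) over outcomes with max(S, T) = 5 gives 35/36.
E[S | max(S, T) = 5] = (35/36) / (1/4) = 35/9.

35/9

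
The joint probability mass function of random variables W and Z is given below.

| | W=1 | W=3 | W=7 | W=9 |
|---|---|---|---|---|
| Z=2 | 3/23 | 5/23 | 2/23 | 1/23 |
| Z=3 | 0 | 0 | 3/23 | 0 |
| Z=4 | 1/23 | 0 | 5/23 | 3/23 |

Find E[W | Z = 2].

P(Z = 2) = 11/23.
Summing W·P(W=x,Z=y) over the conditioning event gives 41/23.
E[W | Z = 2] = (41/23) / (11/23) = 41/11.

41/11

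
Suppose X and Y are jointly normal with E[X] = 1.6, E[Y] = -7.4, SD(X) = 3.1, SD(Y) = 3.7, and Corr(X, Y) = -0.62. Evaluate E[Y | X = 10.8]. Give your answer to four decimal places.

The regression of Y on X has slope ρ·σ_Y/σ_X and passes through (μ_X, μ_Y).
E[Y | X=10.8] = -7.4 + (-0.62)·(3.7/3.1)·(10.8 − (1.6)) = -7.4 + (-0.74)·(9.2) = -14.2080.

-14.2080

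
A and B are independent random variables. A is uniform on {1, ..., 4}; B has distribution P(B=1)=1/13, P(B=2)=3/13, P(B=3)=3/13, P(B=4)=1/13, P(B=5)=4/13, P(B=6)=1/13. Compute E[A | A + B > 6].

65/21

P(A + B > 6) = 21/52.
Summing A·P(x,y) over outcomes with A + B > 6 gives 5/4.
E[A | A + B > 6] = (5/4) / (21/52) = 65/21.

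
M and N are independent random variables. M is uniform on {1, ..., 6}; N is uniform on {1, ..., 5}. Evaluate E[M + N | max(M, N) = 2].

P(max(M, N) = 2) = 1/10.
Summing (M+N)·P(x,y) over outcomes with max(M, N) = 2 gives 1/3.
E[M + N | max(M, N) = 2] = (1/3) / (1/10) = 10/3.

10/3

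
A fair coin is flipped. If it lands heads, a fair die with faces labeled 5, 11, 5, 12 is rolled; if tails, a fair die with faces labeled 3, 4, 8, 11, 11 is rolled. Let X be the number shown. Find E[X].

313/40

E[X | heads] = (5+11+5+12)/4 = 33/4.
E[X | tails] = (3+4+8+11+11)/5 = 37/5.
E[X] = (1/2)·(33/4) + (1/2)·(37/5) = 313/40.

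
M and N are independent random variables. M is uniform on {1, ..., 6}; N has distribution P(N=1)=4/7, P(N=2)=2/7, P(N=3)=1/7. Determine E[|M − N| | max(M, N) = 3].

13/9

P(max(M, N) = 3) = 3/14.
Summing |M−N|·P(x,y) over outcomes with max(M, N) = 3 gives 13/42.
E[|M − N| | max(M, N) = 3] = (13/42) / (3/14) = 13/9.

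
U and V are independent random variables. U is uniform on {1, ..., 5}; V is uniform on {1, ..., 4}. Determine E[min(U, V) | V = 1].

Outcomes with V = 1: (1,1), (2,1), (3,1), (4,1), (5,1), each with probability 1/20.
E[min(U, V) | V = 1] = (1 + 1 + 1 + 1 + 1) / 5 = 1.

1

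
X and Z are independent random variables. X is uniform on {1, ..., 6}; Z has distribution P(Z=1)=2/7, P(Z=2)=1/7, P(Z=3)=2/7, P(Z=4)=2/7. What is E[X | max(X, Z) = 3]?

P(max(X, Z) = 3) = 3/14.
Summing X·P(x,y) over outcomes with max(X, Z) = 3 gives 1/2.
E[X | max(X, Z) = 3] = (1/2) / (3/14) = 7/3.

7/3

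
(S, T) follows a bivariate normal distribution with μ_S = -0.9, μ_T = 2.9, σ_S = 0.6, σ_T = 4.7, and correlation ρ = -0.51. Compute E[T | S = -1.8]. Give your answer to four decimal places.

6.4955

E[T | S=x] = μ_T + ρ(σ_T/σ_S)(x − μ_S) for jointly normal variables.
E[T | S=-1.8] = 2.9 + (-0.51)·(4.7/0.6)·(-1.8 − (-0.9)) = 2.9 + (-3.995)·(-0.9) = 6.4955.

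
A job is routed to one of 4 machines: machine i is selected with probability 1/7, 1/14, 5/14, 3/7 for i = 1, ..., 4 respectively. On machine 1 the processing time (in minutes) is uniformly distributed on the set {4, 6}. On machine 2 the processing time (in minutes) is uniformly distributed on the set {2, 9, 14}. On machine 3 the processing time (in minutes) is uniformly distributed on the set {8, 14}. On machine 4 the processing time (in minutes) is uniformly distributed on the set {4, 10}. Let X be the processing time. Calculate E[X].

E[X | machine 1] = (4+6)/2 = 5.
E[X | machine 2] = (2+9+14)/3 = 25/3.
E[X | machine 3] = (8+14)/2 = 11.
E[X | machine 4] = (4+10)/2 = 7.
By the law of total expectation,
E[X] = (1/7)·(5) + (1/14)·(25/3) + (5/14)·(11) + (3/7)·(7) = 173/21.

173/21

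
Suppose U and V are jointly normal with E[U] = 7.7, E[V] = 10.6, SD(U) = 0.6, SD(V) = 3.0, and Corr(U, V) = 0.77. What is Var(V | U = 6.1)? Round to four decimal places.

3.6639

The conditional variance in a bivariate normal is σ_V²(1 − ρ²), independent of x.
Var(V | U=6.1) = (3.0)²·(1 − (0.77)²) = 9·0.4071 = 3.6639.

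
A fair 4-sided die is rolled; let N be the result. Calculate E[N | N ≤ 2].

3/2

Given N ≤ 2, N is equally likely to be any of {1, 2}.
E[N | N ≤ 2] = (1 + 2) / 2 = 3/2.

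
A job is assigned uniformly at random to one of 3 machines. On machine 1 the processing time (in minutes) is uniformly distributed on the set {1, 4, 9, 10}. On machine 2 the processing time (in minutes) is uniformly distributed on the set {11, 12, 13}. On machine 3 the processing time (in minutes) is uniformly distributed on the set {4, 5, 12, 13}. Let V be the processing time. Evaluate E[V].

53/6

E[V | machine 1] = (1+4+9+10)/4 = 6.
E[V | machine 2] = (11+12+13)/3 = 12.
E[V | machine 3] = (4+5+12+13)/4 = 17/2.
E[V] = (1/3)·(6) + (1/3)·(12) + (1/3)·(17/2) = 53/6.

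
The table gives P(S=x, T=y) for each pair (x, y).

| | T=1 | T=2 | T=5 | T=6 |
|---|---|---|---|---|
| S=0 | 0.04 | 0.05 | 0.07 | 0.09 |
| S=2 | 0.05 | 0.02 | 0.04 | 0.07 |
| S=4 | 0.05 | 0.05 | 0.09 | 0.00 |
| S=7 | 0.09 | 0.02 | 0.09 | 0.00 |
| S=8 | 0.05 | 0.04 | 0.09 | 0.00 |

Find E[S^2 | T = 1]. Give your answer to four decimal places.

30.7500

P(T = 1) = 0.28.
Σ S^2·P over the event = 0·(0.04) + 4·(0.05) + 16·(0.05) + 49·(0.09) + 64·(0.05) = 8.61.
E[S^2 | T = 1] = (8.61) / (0.28) = 30.7500.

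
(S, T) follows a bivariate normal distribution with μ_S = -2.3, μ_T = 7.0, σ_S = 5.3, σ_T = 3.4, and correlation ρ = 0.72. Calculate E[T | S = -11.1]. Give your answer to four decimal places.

E[T | S=x] = μ_T + ρ(σ_T/σ_S)(x − μ_S) for jointly normal variables.
E[T | S=-11.1] = 7.0 + (0.72)·(3.4/5.3)·(-11.1 − (-2.3)) = 7.0 + (0.46189)·(-8.8) = 2.9354.

2.9354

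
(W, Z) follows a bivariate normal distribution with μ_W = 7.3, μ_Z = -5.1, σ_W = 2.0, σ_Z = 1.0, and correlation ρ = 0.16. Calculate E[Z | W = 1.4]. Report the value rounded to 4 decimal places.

For a bivariate normal, E[Z | W=x] = μ_Z + ρ·(σ_Z/σ_W)·(x − μ_W).
E[Z | W=1.4] = -5.1 + (0.16)·(1.0/2.0)·(1.4 − (7.3)) = -5.1 + (0.08)·(-5.9) = -5.5720.

-5.5720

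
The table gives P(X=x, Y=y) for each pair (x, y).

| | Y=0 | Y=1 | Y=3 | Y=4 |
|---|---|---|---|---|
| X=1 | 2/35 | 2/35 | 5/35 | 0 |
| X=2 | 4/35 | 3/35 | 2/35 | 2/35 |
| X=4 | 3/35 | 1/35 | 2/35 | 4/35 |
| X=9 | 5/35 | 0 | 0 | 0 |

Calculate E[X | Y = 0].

P(Y = 0) = 2/5.
Σ X·P over the event = 1·(2/35) + 2·(4/35) + 4·(3/35) + 9·(5/35) = 67/35.
E[X | Y = 0] = (67/35) / (2/5) = 67/14.

67/14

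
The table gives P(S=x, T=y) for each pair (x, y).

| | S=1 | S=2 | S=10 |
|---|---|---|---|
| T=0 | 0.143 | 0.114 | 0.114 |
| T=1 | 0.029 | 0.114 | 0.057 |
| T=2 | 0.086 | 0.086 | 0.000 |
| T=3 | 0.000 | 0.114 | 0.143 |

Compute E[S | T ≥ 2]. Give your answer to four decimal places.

4.4662

P(T ≥ 2) = 0.429.
Σ S·P over the event = 1·(0.086) + 2·(0.086) + 2·(0.114) + 10·(0.143) = 1.916.
E[S | T ≥ 2] = (1.916) / (0.429) = 4.4662.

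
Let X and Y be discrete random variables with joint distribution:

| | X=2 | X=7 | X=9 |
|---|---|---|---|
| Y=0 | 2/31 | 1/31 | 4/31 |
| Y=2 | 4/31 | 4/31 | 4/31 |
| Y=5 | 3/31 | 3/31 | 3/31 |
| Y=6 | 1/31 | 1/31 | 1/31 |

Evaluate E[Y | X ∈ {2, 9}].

P(X ∈ {2, 9}) = 22/31.
Σ Y·P over the event = 0·(2/31) + 2·(4/31) + 5·(3/31) + 6·(1/31) + 0·(4/31) + 2·(4/31) + 5·(3/31) + 6·(1/31) = 58/31.
E[Y | X ∈ {2, 9}] = (58/31) / (22/31) = 29/11.

29/11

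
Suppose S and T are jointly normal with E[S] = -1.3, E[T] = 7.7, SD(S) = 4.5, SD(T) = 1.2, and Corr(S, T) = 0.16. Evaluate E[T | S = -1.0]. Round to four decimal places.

The regression of T on S has slope ρ·σ_T/σ_S and passes through (μ_S, μ_T).
E[T | S=-1.0] = 7.7 + (0.16)·(1.2/4.5)·(-1.0 − (-1.3)) = 7.7 + (0.042667)·(0.3) = 7.7128.

7.7128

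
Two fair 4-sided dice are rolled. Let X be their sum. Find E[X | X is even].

5

P(X is even) = 1/2.
Σ over the event: 2·1/16 + 4·3/16 + 6·3/16 + 8·1/16 = 5/2.
E[X | X is even] = (5/2) / (1/2) = 5.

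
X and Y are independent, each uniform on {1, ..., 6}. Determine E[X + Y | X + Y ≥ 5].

P(X + Y ≥ 5) = 5/6.
Summing (X+Y)·P(x,y) over outcomes with X + Y ≥ 5 gives 58/9.
E[X + Y | X + Y ≥ 5] = (58/9) / (5/6) = 116/15.

116/15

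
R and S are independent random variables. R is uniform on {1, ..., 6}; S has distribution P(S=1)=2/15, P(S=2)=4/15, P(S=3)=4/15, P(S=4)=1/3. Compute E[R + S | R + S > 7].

P(R + S > 7) = 3/10.
Summing (R+S)·P(x,y) over outcomes with R + S > 7 gives 47/18.
E[R + S | R + S > 7] = (47/18) / (3/10) = 235/27.

235/27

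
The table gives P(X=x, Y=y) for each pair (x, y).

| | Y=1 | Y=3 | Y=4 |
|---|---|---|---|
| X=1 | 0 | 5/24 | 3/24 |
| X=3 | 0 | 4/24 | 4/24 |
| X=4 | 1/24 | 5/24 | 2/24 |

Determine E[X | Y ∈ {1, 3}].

41/15

P(Y ∈ {1, 3}) = 5/8.
Σ X·P over the event = 1·(5/24) + 3·(4/24) + 4·(1/24) + 4·(5/24) = 41/24.
E[X | Y ∈ {1, 3}] = (41/24) / (5/8) = 41/15.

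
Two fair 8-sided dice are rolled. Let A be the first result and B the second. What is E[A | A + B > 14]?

Outcomes with A + B > 14: (7,8), (8,7), (8,8), each with probability 1/64.
E[A | A + B > 14] = (7 + 8 + 8) / 3 = 23/3.

23/3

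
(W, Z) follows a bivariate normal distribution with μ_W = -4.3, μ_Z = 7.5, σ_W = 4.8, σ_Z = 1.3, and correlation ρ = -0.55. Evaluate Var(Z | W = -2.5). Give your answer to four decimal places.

1.1788

The conditional variance in a bivariate normal is σ_Z²(1 − ρ²), independent of x.
Var(Z | W=-2.5) = (1.3)²·(1 − (-0.55)²) = 1.69·0.6975 = 1.1788.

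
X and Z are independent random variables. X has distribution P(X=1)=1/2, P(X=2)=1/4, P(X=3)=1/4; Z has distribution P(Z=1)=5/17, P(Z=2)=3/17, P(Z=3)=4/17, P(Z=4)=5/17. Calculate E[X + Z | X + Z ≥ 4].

P(X + Z ≥ 4) = 47/68.
Summing (X+Z)·P(x,y) over outcomes with X + Z ≥ 4 gives 7/2.
E[X + Z | X + Z ≥ 4] = (7/2) / (47/68) = 238/47.

238/47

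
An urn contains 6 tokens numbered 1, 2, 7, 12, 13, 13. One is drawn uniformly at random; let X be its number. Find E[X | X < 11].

10/3

P(X < 11) = 1/2.
Σ over the event: 1·1/6 + 2·1/6 + 7·1/6 = 5/3.
E[X | X < 11] = (5/3) / (1/2) = 10/3.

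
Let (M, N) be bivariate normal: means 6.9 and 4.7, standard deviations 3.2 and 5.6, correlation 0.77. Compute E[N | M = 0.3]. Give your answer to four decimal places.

The regression of N on M has slope ρ·σ_N/σ_M and passes through (μ_M, μ_N).
E[N | M=0.3] = 4.7 + (0.77)·(5.6/3.2)·(0.3 − (6.9)) = 4.7 + (1.3475)·(-6.6) = -4.1935.

-4.1935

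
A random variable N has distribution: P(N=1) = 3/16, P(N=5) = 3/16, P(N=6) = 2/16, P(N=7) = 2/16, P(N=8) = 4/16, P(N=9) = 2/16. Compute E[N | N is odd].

P(N is odd) = 5/8.
Σ over the event: 1·3/16 + 5·3/16 + 7·1/8 + 9·1/8 = 25/8.
E[N | N is odd] = (25/8) / (5/8) = 5.

5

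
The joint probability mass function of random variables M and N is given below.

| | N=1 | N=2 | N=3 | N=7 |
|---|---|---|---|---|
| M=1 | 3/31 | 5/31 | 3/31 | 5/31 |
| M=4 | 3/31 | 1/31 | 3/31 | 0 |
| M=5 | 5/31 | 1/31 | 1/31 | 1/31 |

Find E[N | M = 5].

17/8

P(M = 5) = 8/31.
Σ N·P over the event = 1·(5/31) + 2·(1/31) + 3·(1/31) + 7·(1/31) = 17/31.
E[N | M = 5] = (17/31) / (8/31) = 17/8.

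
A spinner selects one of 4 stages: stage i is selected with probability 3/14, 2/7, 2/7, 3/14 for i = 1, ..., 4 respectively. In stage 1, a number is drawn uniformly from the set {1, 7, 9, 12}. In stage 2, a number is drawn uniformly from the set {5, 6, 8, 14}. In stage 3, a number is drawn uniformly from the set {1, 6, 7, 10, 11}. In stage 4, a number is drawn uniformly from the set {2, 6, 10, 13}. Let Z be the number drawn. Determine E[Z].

53/7

E[Z | stage 1] = (1+7+9+12)/4 = 29/4.
E[Z | stage 2] = (5+6+8+14)/4 = 33/4.
E[Z | stage 3] = (1+6+7+10+11)/5 = 7.
E[Z | stage 4] = (2+6+10+13)/4 = 31/4.
By the law of total expectation,
E[Z] = (3/14)·(29/4) + (2/7)·(33/4) + (2/7)·(7) + (3/14)·(31/4) = 53/7.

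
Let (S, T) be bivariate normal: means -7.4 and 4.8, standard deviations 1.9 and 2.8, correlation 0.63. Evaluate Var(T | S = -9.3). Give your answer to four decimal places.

Var(T | S=x) = (1 − ρ²)·σ_T².
Var(T | S=-9.3) = (2.8)²·(1 − (0.63)²) = 7.84·0.6031 = 4.7283.

4.7283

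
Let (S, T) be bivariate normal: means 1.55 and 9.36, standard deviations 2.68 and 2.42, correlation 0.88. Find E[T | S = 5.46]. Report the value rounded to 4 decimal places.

For a bivariate normal, E[T | S=x] = μ_T + ρ·(σ_T/σ_S)·(x − μ_S).
E[T | S=5.46] = 9.36 + (0.88)·(2.42/2.68)·(5.46 − (1.55)) = 9.36 + (0.79463)·(3.91) = 12.4670.

12.4670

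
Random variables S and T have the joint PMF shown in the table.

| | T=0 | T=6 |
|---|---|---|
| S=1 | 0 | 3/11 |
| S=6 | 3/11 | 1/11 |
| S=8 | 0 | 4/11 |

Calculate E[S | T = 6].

P(T = 6) = 8/11.
Σ S·P over the event = 1·(3/11) + 6·(1/11) + 8·(4/11) = 41/11.
E[S | T = 6] = (41/11) / (8/11) = 41/8.

41/8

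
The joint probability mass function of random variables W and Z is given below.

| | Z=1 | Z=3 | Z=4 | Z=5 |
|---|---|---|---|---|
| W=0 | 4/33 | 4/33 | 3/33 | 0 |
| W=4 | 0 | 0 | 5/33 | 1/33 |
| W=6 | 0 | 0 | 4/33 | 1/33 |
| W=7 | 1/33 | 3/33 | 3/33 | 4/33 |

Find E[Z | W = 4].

P(W = 4) = 2/11.
Σ Z·P over the event = 4·(5/33) + 5·(1/33) = 25/33.
E[Z | W = 4] = (25/33) / (2/11) = 25/6.

25/6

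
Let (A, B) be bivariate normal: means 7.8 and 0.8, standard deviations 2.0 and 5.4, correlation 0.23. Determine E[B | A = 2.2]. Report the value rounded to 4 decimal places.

-2.6776

E[B | A=x] = μ_B + ρ(σ_B/σ_A)(x − μ_A) for jointly normal variables.
E[B | A=2.2] = 0.8 + (0.23)·(5.4/2.0)·(2.2 − (7.8)) = 0.8 + (0.621)·(-5.6) = -2.6776.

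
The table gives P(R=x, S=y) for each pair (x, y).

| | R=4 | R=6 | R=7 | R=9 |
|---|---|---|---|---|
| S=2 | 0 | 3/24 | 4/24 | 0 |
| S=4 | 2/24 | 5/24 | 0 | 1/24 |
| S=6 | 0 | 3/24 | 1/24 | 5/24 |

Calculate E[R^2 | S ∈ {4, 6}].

855/17

P(S ∈ {4, 6}) = 17/24.
Σ R^2·P over the event = 16·(2/24) + 36·(5/24) + 36·(3/24) + 49·(1/24) + 81·(1/24) + 81·(5/24) = 285/8.
E[R^2 | S ∈ {4, 6}] = (285/8) / (17/24) = 855/17.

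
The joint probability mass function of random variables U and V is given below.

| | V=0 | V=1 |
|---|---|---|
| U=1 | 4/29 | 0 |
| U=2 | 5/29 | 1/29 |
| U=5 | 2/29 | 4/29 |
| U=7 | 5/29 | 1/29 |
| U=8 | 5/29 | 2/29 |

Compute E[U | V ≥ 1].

45/8

P(V ≥ 1) = 8/29.
Σ U·P over the event = 2·(1/29) + 5·(4/29) + 7·(1/29) + 8·(2/29) = 45/29.
E[U | V ≥ 1] = (45/29) / (8/29) = 45/8.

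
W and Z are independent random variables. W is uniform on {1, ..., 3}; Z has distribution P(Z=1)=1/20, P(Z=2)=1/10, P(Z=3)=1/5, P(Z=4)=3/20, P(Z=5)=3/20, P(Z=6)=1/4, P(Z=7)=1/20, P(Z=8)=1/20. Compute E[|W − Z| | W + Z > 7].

P(W + Z > 7) = 19/60.
Summing |W−Z|·P(x,y) over outcomes with W + Z > 7 gives 37/30.
E[|W − Z| | W + Z > 7] = (37/30) / (19/60) = 74/19.

74/19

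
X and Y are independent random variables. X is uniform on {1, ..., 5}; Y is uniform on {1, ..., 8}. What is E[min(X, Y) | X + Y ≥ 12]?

Outcomes with X + Y ≥ 12: (4,8), (5,7), (5,8), each with probability 1/40.
E[min(X, Y) | X + Y ≥ 12] = (4 + 5 + 5) / 3 = 14/3.

14/3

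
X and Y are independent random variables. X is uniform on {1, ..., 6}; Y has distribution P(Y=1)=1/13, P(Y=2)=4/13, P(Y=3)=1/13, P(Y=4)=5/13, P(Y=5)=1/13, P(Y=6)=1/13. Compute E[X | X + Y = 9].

19/4

P(X + Y = 9) = 4/39.
Summing X·P(x,y) over outcomes with X + Y = 9 gives 19/39.
E[X | X + Y = 9] = (19/39) / (4/39) = 19/4.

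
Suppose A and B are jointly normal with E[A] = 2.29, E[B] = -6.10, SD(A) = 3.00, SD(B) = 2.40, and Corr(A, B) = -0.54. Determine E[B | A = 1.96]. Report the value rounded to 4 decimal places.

E[B | A=x] = μ_B + ρ(σ_B/σ_A)(x − μ_A) for jointly normal variables.
E[B | A=1.96] = -6.10 + (-0.54)·(2.40/3.00)·(1.96 − (2.29)) = -6.10 + (-0.432)·(-0.33) = -5.9574.

-5.9574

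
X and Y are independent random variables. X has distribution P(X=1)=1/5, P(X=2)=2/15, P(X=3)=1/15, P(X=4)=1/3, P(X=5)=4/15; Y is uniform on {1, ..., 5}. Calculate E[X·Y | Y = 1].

P(Y = 1) = 1/5.
Summing XY·P(x,y) over outcomes with Y = 1 gives 2/3.
E[X·Y | Y = 1] = (2/3) / (1/5) = 10/3.

10/3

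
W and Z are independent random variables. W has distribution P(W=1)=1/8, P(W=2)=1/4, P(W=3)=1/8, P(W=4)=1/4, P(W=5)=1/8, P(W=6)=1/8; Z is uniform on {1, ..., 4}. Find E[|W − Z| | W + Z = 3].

P(W + Z = 3) = 3/32.
Summing |W−Z|·P(x,y) over outcomes with W + Z = 3 gives 3/32.
E[|W − Z| | W + Z = 3] = (3/32) / (3/32) = 1.

1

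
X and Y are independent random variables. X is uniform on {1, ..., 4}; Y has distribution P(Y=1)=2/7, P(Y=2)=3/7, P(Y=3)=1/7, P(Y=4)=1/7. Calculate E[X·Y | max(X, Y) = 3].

21/4

P(max(X, Y) = 3) = 2/7.
Summing XY·P(x,y) over outcomes with max(X, Y) = 3 gives 3/2.
E[X·Y | max(X, Y) = 3] = (3/2) / (2/7) = 21/4.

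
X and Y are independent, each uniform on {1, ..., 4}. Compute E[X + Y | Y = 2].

Outcomes with Y = 2: (1,2), (2,2), (3,2), (4,2), each with probability 1/16.
E[X + Y | Y = 2] = (3 + 4 + 5 + 6) / 4 = 9/2.

9/2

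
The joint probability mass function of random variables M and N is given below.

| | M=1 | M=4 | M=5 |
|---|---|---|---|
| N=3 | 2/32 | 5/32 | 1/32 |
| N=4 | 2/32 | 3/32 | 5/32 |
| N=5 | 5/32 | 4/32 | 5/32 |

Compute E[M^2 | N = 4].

35/2

P(N = 4) = 5/16.
Σ M^2·P over the event = 1·(2/32) + 16·(3/32) + 25·(5/32) = 175/32.
E[M^2 | N = 4] = (175/32) / (5/16) = 35/2.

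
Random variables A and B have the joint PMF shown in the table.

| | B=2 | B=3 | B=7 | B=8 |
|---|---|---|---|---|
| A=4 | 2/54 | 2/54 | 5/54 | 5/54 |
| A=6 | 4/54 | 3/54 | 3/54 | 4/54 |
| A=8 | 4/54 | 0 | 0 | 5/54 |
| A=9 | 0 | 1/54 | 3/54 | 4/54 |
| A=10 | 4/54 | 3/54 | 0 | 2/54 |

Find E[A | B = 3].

P(B = 3) = 1/6.
Σ A·P over the event = 4·(2/54) + 6·(3/54) + 9·(1/54) + 10·(3/54) = 65/54.
E[A | B = 3] = (65/54) / (1/6) = 65/9.

65/9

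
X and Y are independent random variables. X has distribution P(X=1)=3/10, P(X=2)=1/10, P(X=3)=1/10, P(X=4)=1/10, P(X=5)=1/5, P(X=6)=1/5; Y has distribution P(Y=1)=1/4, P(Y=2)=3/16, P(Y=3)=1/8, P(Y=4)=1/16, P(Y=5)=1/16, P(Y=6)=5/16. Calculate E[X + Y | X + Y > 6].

817/93

P(X + Y > 6) = 93/160.
Summing (X+Y)·P(x,y) over outcomes with X + Y > 6 gives 817/160.
E[X + Y | X + Y > 6] = (817/160) / (93/160) = 817/93.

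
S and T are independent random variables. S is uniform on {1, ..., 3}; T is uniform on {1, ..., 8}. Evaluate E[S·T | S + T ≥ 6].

37/3

P(S + T ≥ 6) = 5/8.
Summing ST·P(x,y) over outcomes with S + T ≥ 6 gives 185/24.
E[S·T | S + T ≥ 6] = (185/24) / (5/8) = 37/3.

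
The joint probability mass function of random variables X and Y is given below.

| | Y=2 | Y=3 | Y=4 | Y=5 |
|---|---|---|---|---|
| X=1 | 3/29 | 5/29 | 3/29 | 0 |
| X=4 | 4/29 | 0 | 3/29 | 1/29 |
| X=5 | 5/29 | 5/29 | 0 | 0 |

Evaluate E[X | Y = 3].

3

P(Y = 3) = 10/29.
Σ X·P over the event = 1·(5/29) + 5·(5/29) = 30/29.
E[X | Y = 3] = (30/29) / (10/29) = 3.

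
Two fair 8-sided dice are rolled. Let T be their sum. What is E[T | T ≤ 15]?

80/9

P(T ≤ 15) = 63/64.
E[T | T ≤ 15] = (35/4) / (63/64) = 80/9.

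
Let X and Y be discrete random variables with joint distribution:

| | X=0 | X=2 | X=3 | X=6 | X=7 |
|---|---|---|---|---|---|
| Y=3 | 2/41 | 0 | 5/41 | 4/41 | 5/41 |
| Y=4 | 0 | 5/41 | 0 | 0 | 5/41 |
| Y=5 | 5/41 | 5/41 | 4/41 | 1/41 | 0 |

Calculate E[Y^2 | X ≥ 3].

P(X ≥ 3) = 24/41.
Summing Y^2·P(X=x,Y=y) over the conditioning event gives 331/41.
E[Y^2 | X ≥ 3] = (331/41) / (24/41) = 331/24.

331/24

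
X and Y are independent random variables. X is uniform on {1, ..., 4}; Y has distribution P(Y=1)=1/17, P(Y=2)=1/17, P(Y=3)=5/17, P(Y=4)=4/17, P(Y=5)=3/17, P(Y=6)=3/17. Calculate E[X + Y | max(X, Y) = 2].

P(max(X, Y) = 2) = 3/68.
Summing (X+Y)·P(x,y) over outcomes with max(X, Y) = 2 gives 5/34.
E[X + Y | max(X, Y) = 2] = (5/34) / (3/68) = 10/3.

10/3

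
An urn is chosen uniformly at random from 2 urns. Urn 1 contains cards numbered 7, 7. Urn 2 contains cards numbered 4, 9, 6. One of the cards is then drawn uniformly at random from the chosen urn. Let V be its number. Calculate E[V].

E[V | urn 1] = (7+7)/2 = 7.
E[V | urn 2] = (4+9+6)/3 = 19/3.
E[V] = (1/2)·(7) + (1/2)·(19/3) = 20/3.

20/3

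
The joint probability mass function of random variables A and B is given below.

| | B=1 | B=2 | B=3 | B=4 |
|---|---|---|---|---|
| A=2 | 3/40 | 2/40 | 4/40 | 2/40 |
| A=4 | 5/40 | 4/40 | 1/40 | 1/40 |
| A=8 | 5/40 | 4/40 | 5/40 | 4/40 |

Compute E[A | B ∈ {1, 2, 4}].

79/15

P(B ∈ {1, 2, 4}) = 3/4.
Summing A·P(A=x,B=y) over the conditioning event gives 79/20.
E[A | B ∈ {1, 2, 4}] = (79/20) / (3/4) = 79/15.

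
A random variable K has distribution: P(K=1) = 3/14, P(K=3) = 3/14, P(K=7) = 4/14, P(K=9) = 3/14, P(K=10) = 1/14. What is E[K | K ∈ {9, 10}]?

37/4

P(K ∈ {9, 10}) = 2/7.
Σ over the event: 9·3/14 + 10·1/14 = 37/14.
E[K | K ∈ {9, 10}] = (37/14) / (2/7) = 37/4.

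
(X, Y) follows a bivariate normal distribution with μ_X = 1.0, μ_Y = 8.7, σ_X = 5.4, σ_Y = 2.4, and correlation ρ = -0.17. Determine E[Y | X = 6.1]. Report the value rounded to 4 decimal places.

8.3147

For a bivariate normal, E[Y | X=x] = μ_Y + ρ·(σ_Y/σ_X)·(x − μ_X).
E[Y | X=6.1] = 8.7 + (-0.17)·(2.4/5.4)·(6.1 − (1.0)) = 8.7 + (-0.075556)·(5.1) = 8.3147.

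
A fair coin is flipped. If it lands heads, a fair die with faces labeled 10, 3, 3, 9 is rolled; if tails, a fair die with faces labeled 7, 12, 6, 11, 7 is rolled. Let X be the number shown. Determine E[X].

297/40

E[X | heads] = (10+3+3+9)/4 = 25/4.
E[X | tails] = (7+12+6+11+7)/5 = 43/5.
E[X] = (1/2)·(25/4) + (1/2)·(43/5) = 297/40.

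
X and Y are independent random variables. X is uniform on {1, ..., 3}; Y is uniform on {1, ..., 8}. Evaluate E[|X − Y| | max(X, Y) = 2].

2/3

Outcomes with max(X, Y) = 2: (1,2), (2,1), (2,2), each with probability 1/24.
E[|X − Y| | max(X, Y) = 2] = (1 + 1 + 0) / 3 = 2/3.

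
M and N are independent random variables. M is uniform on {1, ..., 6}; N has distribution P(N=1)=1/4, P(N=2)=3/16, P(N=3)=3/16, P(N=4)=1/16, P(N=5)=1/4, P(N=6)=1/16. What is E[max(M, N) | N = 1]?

7/2

P(N = 1) = 1/4.
Summing max(M,N)·P(x,y) over outcomes with N = 1 gives 7/8.
E[max(M, N) | N = 1] = (7/8) / (1/4) = 7/2.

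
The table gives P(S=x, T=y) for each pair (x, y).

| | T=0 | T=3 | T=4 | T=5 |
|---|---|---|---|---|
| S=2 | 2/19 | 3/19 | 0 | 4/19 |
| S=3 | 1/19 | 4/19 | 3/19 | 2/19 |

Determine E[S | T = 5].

P(T = 5) = 6/19.
Σ S·P over the event = 2·(4/19) + 3·(2/19) = 14/19.
E[S | T = 5] = (14/19) / (6/19) = 7/3.

7/3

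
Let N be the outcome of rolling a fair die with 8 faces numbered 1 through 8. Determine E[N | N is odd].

Given N is odd, N is equally likely to be any of {1, 3, 5, 7}.
E[N | N is odd] = (1 + 3 + 5 + 7) / 4 = 4.

4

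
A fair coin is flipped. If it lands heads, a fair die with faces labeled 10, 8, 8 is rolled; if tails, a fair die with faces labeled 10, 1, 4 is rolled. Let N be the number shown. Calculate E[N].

41/6

E[N | heads] = (10+8+8)/3 = 26/3.
E[N | tails] = (10+1+4)/3 = 5.
E[N] = (1/2)·(26/3) + (1/2)·(5) = 41/6.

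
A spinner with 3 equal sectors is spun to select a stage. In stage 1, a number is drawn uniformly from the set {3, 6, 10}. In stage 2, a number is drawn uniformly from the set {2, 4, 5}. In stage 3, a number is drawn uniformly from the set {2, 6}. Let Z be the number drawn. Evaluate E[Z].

14/3

E[Z | stage 1] = (3+6+10)/3 = 19/3.
E[Z | stage 2] = (2+4+5)/3 = 11/3.
E[Z | stage 3] = (2+6)/2 = 4.
By the law of total expectation,
E[Z] = (1/3)·(19/3) + (1/3)·(11/3) + (1/3)·(4) = 14/3.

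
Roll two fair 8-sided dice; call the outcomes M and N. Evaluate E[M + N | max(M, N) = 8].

184/15

P(max(M, N) = 8) = 15/64.
Summing (M+N)·P(x,y) over outcomes with max(M, N) = 8 gives 23/8.
E[M + N | max(M, N) = 8] = (23/8) / (15/64) = 184/15.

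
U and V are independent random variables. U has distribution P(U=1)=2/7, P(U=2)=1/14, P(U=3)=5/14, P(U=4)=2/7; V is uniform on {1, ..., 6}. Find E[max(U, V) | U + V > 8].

P(U + V > 8) = 13/84.
Summing max(U,V)·P(x,y) over outcomes with U + V > 8 gives 37/42.
E[max(U, V) | U + V > 8] = (37/42) / (13/84) = 74/13.

74/13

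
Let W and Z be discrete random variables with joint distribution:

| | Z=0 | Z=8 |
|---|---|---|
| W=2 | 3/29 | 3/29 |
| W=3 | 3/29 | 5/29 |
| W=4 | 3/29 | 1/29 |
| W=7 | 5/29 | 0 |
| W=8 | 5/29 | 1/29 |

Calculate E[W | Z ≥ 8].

33/10

P(Z ≥ 8) = 10/29.
Σ W·P over the event = 2·(3/29) + 3·(5/29) + 4·(1/29) + 8·(1/29) = 33/29.
E[W | Z ≥ 8] = (33/29) / (10/29) = 33/10.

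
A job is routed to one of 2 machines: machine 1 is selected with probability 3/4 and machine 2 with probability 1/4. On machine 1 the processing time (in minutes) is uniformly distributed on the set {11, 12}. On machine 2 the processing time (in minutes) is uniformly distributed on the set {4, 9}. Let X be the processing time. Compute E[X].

E[X | machine 1] = (11+12)/2 = 23/2.
E[X | machine 2] = (4+9)/2 = 13/2.
By the law of total expectation,
E[X] = (3/4)·(23/2) + (1/4)·(13/2) = 41/4.

41/4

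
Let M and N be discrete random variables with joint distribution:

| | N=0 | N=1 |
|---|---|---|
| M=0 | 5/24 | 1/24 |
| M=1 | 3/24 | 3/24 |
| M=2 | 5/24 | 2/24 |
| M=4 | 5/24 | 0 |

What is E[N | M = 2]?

P(M = 2) = 7/24.
Σ N·P over the event = 0·(5/24) + 1·(2/24) = 1/12.
E[N | M = 2] = (1/12) / (7/24) = 2/7.

2/7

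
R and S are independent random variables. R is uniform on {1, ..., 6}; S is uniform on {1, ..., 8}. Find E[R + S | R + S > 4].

P(R + S > 4) = 7/8.
Summing (R+S)·P(x,y) over outcomes with R + S > 4 gives 91/12.
E[R + S | R + S > 4] = (91/12) / (7/8) = 26/3.

26/3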